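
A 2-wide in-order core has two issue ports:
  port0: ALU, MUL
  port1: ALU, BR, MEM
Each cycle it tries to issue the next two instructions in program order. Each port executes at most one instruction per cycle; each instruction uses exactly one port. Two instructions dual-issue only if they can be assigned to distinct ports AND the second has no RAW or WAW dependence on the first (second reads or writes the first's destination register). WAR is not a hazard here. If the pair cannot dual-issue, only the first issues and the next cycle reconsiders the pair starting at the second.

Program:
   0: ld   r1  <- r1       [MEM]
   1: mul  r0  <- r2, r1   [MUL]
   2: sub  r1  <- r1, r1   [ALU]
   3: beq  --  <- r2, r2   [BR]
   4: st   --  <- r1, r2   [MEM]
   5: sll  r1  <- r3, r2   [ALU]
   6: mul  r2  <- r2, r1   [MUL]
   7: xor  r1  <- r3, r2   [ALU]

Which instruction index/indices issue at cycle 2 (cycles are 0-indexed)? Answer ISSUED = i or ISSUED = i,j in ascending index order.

ISSUED = 3

c0: i0 ld  RAW r1
c1: i1&i2 mul sub  dual
c2: i3 beq  no-port BR/MEM
c3: i4&i5 st sll  dual
c4: i6 mul  RAW r2
c5: i7 xor  tail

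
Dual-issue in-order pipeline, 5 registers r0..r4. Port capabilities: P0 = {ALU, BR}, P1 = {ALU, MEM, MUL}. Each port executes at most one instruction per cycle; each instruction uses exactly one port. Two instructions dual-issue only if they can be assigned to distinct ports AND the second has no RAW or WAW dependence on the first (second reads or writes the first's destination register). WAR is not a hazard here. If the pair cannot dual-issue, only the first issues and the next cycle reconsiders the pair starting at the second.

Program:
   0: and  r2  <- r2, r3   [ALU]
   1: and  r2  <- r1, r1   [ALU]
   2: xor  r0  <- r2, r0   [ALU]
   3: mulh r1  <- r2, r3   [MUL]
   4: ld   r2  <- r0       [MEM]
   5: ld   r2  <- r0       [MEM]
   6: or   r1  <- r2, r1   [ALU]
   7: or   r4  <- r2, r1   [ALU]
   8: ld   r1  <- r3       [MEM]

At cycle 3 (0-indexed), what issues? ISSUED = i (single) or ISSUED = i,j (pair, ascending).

[0] i0  and.ALU  -- WAW r2
[1] i1  and.ALU  -- RAW r2
[2] i2+i3  xor.ALU/mulh.MUL  -- 2-wide
[3] i4  ld.MEM  -- no-port MEM/MEM
[4] i5  ld.MEM  -- RAW r2
[5] i6  or.ALU  -- RAW r1
[6] i7+i8  or.ALU/ld.MEM  -- 2-wide

ISSUED = 4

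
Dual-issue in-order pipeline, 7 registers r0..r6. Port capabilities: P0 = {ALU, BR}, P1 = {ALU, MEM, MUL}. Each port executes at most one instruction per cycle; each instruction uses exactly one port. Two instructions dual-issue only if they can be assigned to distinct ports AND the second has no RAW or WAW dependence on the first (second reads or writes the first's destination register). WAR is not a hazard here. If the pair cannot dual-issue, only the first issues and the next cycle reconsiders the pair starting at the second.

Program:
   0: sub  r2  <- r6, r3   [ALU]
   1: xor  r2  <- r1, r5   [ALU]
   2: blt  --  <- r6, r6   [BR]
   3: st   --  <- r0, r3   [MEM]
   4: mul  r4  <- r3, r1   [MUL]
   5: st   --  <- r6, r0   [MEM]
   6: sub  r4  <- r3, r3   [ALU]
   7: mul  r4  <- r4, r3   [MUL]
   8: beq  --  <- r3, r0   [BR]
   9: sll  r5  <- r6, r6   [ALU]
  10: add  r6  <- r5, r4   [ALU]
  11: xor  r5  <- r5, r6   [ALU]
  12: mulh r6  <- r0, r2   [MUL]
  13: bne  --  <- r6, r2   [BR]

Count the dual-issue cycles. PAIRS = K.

#0 head=0: sub.ALU i0 WAW r2
#1 head=1: xor.ALU;blt.BR i1+i2 pair
#2 head=3: st.MEM i3 no-port MEM/MUL
#3 head=4: mul.MUL i4 no-port MUL/MEM
#4 head=5: st.MEM;sub.ALU i5+i6 pair
#5 head=7: mul.MUL;beq.BR i7+i8 pair
#6 head=9: sll.ALU i9 RAW r5
#7 head=10: add.ALU i10 RAW r6
#8 head=11: xor.ALU;mulh.MUL i11+i12 pair
#9 head=13: bne.BR i13 tail

PAIRS = 4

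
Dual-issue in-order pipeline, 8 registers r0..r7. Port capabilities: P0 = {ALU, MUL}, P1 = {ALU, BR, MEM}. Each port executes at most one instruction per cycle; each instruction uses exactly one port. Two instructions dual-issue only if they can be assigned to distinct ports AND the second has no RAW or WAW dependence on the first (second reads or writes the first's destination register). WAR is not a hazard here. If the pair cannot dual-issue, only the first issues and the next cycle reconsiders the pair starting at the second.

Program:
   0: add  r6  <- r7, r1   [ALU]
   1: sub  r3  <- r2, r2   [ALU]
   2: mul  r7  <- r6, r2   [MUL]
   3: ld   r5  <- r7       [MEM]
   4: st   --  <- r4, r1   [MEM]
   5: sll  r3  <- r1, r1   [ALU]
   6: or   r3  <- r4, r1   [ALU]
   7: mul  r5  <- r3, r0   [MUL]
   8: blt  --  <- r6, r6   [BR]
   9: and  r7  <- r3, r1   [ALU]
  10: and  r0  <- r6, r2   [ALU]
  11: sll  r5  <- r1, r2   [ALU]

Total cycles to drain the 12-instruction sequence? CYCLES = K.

CYCLES = 8

#0 head=0: add.ALU+sub.ALU i0,i1 2-wide
#1 head=2: mul.MUL i2 RAW r7
#2 head=3: ld.MEM i3 no-port MEM/MEM
#3 head=4: st.MEM+sll.ALU i4,i5 2-wide
#4 head=6: or.ALU i6 RAW r3
#5 head=7: mul.MUL+blt.BR i7,i8 2-wide
#6 head=9: and.ALU+and.ALU i9,i10 2-wide
#7 head=11: sll.ALU i11 tail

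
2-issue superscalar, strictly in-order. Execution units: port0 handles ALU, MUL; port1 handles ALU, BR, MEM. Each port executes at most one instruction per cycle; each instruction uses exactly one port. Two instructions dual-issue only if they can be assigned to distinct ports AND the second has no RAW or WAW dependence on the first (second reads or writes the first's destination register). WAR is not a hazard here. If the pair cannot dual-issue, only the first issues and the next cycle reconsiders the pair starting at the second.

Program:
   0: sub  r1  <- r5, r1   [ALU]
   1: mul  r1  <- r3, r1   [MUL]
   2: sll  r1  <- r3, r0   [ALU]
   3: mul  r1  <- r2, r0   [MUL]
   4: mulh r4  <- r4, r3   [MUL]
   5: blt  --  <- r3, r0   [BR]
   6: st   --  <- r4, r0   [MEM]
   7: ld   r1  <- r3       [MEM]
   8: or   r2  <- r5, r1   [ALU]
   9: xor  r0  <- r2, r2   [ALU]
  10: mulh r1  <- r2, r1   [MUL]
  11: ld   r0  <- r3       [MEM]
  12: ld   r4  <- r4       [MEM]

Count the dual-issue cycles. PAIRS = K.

c0: i0 sub.ALU  RAW+WAW r1
c1: i1 mul.MUL  WAW r1
c2: i2 sll.ALU  WAW r1
c3: i3 mul.MUL  no-port MUL/MUL
c4: i4/i5 mulh.MUL blt.BR  dual
c5: i6 st.MEM  no-port MEM/MEM
c6: i7 ld.MEM  RAW r1
c7: i8 or.ALU  RAW r2
c8: i9/i10 xor.ALU mulh.MUL  dual
c9: i11 ld.MEM  no-port MEM/MEM
c10: i12 ld.MEM  tail

PAIRS = 2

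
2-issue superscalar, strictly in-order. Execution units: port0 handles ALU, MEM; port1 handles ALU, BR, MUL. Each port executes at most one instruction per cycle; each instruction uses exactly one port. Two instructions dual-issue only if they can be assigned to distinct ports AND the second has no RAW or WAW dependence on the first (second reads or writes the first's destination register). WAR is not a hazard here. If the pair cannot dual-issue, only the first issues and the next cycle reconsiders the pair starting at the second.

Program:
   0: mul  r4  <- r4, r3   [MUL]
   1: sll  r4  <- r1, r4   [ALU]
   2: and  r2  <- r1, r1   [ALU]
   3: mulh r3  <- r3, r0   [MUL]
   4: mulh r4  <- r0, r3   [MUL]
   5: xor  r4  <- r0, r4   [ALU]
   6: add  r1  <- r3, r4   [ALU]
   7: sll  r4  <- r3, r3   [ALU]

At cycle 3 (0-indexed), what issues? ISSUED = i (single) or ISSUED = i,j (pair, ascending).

[0] i0  mul.MUL  -- RAW+WAW r4
[1] i1,i2  sll.ALU and.ALU  -- dual
[2] i3  mulh.MUL  -- no-port MUL/MUL
[3] i4  mulh.MUL  -- RAW+WAW r4
[4] i5  xor.ALU  -- RAW r4
[5] i6,i7  add.ALU sll.ALU  -- dual

ISSUED = 4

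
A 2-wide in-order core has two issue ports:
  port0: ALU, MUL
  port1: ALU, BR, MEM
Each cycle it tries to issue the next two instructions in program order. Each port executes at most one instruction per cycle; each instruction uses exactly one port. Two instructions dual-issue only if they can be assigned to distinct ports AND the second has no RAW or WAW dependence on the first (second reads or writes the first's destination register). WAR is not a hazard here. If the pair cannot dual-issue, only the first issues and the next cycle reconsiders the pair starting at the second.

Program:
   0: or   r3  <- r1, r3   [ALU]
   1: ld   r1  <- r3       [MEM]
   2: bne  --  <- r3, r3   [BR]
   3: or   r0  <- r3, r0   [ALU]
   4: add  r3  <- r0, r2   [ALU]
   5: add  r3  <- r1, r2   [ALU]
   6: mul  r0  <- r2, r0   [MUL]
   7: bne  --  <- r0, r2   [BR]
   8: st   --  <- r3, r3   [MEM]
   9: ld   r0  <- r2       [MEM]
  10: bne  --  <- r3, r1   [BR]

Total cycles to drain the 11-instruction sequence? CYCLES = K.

CYCLES = 9

c0: i0 or.ALU  RAW r3
c1: i1 ld.MEM  no-port MEM/BR
c2: i2/i3 bne.BR or.ALU  2-wide
c3: i4 add.ALU  WAW r3
c4: i5/i6 add.ALU mul.MUL  2-wide
c5: i7 bne.BR  no-port BR/MEM
c6: i8 st.MEM  no-port MEM/MEM
c7: i9 ld.MEM  no-port MEM/BR
c8: i10 bne.BR  tail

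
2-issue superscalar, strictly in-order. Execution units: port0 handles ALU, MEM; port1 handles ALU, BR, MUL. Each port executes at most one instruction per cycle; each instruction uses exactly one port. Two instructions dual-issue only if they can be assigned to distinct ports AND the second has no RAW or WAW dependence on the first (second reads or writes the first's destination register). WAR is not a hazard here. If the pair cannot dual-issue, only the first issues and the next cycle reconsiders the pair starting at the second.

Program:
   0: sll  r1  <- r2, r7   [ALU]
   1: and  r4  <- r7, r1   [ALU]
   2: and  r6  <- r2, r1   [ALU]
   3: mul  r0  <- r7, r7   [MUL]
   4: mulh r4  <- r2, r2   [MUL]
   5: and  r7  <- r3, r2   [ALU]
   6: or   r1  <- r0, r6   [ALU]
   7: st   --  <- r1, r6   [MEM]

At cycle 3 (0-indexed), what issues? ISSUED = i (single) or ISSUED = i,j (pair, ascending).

ISSUED = 4,5

#0 head=0: sll.ALU i0 RAW r1
#1 head=1: and.ALU;and.ALU i1/i2 pair
#2 head=3: mul.MUL i3 no-port MUL/MUL
#3 head=4: mulh.MUL;and.ALU i4/i5 pair
#4 head=6: or.ALU i6 RAW r1
#5 head=7: st.MEM i7 tail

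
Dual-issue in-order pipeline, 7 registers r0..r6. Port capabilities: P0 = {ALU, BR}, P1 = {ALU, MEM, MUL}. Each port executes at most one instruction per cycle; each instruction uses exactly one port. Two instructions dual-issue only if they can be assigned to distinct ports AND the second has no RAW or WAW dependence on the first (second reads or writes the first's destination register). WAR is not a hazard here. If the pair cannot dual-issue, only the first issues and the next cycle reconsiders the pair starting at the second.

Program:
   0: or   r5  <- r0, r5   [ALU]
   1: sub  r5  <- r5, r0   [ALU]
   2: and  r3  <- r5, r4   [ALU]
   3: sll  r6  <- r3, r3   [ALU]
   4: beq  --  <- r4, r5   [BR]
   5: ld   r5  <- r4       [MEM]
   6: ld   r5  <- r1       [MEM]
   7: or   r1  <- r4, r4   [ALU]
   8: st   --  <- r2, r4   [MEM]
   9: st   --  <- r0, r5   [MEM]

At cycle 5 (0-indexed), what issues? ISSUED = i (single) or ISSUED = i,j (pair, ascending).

  cy0 -> i0 (or.ALU) RAW+WAW r5
  cy1 -> i1 (sub.ALU) RAW r5
  cy2 -> i2 (and.ALU) RAW r3
  cy3 -> i3&i4 (sll.ALU/beq.BR) pair
  cy4 -> i5 (ld.MEM) no-port MEM/MEM
  cy5 -> i6&i7 (ld.MEM/or.ALU) pair
  cy6 -> i8 (st.MEM) no-port MEM/MEM
  cy7 -> i9 (st.MEM) tail

ISSUED = 6,7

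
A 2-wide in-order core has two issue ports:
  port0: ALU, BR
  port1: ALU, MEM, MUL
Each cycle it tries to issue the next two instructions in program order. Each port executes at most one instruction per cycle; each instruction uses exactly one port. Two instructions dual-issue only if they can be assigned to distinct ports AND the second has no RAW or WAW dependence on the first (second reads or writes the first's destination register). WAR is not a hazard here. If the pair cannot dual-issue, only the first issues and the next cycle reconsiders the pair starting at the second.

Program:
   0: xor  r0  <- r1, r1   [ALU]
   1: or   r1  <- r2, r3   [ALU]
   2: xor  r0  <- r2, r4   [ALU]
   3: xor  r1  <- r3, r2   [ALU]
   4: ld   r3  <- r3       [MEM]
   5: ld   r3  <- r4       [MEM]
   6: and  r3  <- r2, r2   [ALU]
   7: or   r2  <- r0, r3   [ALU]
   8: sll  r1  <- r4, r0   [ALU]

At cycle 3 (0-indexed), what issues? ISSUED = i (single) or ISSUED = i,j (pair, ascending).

ISSUED = 5

#0 head=0: xor/or i0&i1 2-wide
#1 head=2: xor/xor i2&i3 2-wide
#2 head=4: ld i4 no-port MEM/MEM
#3 head=5: ld i5 WAW r3
#4 head=6: and i6 RAW r3
#5 head=7: or/sll i7&i8 2-wide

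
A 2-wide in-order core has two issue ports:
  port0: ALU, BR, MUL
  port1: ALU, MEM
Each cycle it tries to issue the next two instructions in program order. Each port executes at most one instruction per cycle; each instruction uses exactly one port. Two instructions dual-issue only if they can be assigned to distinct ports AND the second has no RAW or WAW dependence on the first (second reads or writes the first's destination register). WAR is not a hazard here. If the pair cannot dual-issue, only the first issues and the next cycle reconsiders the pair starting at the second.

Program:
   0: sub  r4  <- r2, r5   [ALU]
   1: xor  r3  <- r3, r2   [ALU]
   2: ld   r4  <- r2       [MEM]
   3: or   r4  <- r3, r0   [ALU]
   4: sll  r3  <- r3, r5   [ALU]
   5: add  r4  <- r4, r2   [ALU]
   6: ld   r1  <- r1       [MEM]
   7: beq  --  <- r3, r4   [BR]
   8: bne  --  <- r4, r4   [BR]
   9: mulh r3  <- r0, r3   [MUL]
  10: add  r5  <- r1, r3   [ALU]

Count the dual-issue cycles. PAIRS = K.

PAIRS = 3

0. sub.ALU+xor.ALU @i0&i1  | 2-wide
1. ld.MEM @i2  | WAW r4
2. or.ALU+sll.ALU @i3&i4  | 2-wide
3. add.ALU+ld.MEM @i5&i6  | 2-wide
4. beq.BR @i7  | no-port BR/BR
5. bne.BR @i8  | no-port BR/MUL
6. mulh.MUL @i9  | RAW r3
7. add.ALU @i10  | tail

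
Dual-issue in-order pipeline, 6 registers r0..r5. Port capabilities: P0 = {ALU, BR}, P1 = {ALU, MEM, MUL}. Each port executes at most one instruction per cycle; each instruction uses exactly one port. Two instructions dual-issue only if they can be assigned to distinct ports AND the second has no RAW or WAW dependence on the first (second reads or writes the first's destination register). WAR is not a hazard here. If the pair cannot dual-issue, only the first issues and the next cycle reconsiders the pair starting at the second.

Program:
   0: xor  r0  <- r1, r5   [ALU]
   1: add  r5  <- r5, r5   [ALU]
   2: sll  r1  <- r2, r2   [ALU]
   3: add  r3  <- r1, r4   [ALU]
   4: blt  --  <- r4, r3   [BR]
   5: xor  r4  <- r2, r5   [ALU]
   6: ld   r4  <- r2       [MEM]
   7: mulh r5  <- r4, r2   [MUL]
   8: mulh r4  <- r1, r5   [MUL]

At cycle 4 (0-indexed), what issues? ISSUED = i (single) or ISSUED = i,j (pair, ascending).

ISSUED = 6

  cy0 -> i0,i1 (xor+add) pair
  cy1 -> i2 (sll) RAW r1
  cy2 -> i3 (add) RAW r3
  cy3 -> i4,i5 (blt+xor) pair
  cy4 -> i6 (ld) no-port MEM/MUL
  cy5 -> i7 (mulh) no-port MUL/MUL
  cy6 -> i8 (mulh) tail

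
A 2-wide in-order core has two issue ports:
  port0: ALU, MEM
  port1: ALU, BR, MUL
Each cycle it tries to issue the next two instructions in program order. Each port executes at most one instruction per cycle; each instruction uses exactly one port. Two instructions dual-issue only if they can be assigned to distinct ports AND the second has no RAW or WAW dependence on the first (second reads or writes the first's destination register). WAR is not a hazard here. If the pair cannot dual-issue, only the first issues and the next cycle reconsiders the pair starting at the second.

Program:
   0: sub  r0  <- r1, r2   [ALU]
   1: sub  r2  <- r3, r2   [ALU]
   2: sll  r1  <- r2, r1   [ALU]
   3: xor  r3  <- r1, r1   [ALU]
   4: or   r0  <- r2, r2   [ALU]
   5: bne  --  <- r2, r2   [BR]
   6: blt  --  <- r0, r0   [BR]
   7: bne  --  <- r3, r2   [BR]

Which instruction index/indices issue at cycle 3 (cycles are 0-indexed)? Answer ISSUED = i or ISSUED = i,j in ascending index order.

ISSUED = 5

0. sub.ALU+sub.ALU @i0+i1  | 2-wide
1. sll.ALU @i2  | RAW r1
2. xor.ALU+or.ALU @i3+i4  | 2-wide
3. bne.BR @i5  | no-port BR/BR
4. blt.BR @i6  | no-port BR/BR
5. bne.BR @i7  | tail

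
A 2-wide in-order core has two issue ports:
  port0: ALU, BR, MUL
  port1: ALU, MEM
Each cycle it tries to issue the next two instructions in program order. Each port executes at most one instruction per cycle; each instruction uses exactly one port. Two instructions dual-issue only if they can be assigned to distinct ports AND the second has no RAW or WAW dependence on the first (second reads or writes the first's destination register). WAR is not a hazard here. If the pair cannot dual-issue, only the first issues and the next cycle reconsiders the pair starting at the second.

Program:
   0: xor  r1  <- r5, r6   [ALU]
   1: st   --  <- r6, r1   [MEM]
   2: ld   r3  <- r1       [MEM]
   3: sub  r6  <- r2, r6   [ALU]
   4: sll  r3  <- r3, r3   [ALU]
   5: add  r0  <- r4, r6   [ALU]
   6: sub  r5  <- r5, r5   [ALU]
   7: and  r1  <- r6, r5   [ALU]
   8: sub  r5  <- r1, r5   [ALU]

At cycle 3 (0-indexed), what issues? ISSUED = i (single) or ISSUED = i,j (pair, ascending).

c0: i0 xor  RAW r1
c1: i1 st  no-port MEM/MEM
c2: i2/i3 ld/sub  dual
c3: i4/i5 sll/add  dual
c4: i6 sub  RAW r5
c5: i7 and  RAW r1
c6: i8 sub  tail

ISSUED = 4,5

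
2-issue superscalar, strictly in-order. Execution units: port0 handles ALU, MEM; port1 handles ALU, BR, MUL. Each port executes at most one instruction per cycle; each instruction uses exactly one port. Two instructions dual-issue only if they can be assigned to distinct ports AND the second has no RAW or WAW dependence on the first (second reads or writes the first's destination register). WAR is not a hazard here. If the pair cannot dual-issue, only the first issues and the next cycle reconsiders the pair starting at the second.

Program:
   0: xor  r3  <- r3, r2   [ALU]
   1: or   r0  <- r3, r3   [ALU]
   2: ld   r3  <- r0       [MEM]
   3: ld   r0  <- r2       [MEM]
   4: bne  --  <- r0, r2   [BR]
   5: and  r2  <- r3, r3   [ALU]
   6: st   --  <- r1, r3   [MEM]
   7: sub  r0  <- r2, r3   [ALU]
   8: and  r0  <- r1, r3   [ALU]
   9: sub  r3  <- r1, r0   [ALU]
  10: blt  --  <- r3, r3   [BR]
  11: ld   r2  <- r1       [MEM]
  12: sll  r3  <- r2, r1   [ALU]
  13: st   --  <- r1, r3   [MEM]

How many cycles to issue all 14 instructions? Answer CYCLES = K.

CYCLES = 11

0. xor.ALU @i0  | RAW r3
1. or.ALU @i1  | RAW r0
2. ld.MEM @i2  | no-port MEM/MEM
3. ld.MEM @i3  | RAW r0
4. bne.BR/and.ALU @i4&i5  | dual
5. st.MEM/sub.ALU @i6&i7  | dual
6. and.ALU @i8  | RAW r0
7. sub.ALU @i9  | RAW r3
8. blt.BR/ld.MEM @i10&i11  | dual
9. sll.ALU @i12  | RAW r3
10. st.MEM @i13  | tail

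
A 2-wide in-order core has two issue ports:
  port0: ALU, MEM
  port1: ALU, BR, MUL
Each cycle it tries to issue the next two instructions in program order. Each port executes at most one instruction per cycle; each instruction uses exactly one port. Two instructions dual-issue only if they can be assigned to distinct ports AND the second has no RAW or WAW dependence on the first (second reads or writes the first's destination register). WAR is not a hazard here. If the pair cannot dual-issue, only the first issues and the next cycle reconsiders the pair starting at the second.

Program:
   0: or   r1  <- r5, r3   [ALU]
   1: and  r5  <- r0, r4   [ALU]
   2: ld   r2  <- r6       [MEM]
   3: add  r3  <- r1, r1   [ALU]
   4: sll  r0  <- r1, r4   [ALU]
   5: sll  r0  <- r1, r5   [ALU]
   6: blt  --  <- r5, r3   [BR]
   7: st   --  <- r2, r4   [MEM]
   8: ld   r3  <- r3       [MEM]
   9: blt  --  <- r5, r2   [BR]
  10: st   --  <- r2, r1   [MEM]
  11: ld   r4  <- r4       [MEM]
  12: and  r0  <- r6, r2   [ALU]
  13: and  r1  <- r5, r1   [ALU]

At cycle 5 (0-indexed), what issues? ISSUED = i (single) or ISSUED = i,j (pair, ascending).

ISSUED = 8,9

c0: i0+i1 or.ALU;and.ALU  pair
c1: i2+i3 ld.MEM;add.ALU  pair
c2: i4 sll.ALU  WAW r0
c3: i5+i6 sll.ALU;blt.BR  pair
c4: i7 st.MEM  no-port MEM/MEM
c5: i8+i9 ld.MEM;blt.BR  pair
c6: i10 st.MEM  no-port MEM/MEM
c7: i11+i12 ld.MEM;and.ALU  pair
c8: i13 and.ALU  tail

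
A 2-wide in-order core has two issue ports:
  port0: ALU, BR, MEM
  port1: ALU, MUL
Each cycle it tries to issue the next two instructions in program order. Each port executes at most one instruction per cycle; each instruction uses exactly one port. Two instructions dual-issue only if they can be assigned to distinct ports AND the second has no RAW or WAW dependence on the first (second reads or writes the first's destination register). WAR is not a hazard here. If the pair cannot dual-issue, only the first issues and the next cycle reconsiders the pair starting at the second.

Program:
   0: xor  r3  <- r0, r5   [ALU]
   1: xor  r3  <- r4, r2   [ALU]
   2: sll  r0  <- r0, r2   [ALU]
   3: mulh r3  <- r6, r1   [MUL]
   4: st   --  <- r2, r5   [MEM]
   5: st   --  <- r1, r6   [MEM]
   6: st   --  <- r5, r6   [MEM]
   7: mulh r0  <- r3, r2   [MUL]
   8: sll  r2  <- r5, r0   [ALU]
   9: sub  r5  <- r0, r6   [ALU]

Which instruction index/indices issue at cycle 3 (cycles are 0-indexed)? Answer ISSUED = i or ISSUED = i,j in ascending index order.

ISSUED = 5

  cy0 -> i0 (xor) WAW r3
  cy1 -> i1,i2 (xor/sll) dual
  cy2 -> i3,i4 (mulh/st) dual
  cy3 -> i5 (st) no-port MEM/MEM
  cy4 -> i6,i7 (st/mulh) dual
  cy5 -> i8,i9 (sll/sub) dual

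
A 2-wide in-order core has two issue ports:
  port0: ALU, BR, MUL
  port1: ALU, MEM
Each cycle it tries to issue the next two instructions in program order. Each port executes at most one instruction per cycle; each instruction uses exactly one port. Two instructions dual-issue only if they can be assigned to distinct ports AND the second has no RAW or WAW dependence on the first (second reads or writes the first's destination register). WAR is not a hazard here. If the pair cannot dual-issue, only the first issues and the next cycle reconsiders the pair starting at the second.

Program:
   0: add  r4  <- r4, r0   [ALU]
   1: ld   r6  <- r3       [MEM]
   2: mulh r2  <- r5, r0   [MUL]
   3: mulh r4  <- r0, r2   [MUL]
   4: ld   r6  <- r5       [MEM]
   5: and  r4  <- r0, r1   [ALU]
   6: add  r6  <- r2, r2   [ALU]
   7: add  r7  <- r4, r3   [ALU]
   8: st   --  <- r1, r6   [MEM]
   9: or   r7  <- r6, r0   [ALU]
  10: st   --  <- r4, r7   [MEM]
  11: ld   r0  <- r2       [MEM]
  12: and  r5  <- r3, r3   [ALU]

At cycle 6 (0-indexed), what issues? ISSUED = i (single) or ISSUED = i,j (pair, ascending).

#0 head=0: add;ld i0/i1 pair
#1 head=2: mulh i2 no-port MUL/MUL
#2 head=3: mulh;ld i3/i4 pair
#3 head=5: and;add i5/i6 pair
#4 head=7: add;st i7/i8 pair
#5 head=9: or i9 RAW r7
#6 head=10: st i10 no-port MEM/MEM
#7 head=11: ld;and i11/i12 pair

ISSUED = 10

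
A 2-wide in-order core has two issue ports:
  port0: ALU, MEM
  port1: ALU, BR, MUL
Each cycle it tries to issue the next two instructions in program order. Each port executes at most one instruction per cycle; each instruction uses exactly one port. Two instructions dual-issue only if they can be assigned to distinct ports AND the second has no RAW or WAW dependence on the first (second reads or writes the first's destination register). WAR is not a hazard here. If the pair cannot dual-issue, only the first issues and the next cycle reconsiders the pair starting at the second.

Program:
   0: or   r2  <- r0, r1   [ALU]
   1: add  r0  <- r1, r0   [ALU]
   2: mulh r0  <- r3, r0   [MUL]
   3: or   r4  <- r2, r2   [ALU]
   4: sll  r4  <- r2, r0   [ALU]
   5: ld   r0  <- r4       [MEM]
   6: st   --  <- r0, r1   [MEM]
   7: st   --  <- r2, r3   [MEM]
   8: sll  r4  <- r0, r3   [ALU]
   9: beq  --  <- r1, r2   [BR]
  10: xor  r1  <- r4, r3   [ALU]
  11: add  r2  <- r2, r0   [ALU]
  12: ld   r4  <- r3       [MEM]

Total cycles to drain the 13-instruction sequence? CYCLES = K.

CYCLES = 8

c0: i0&i1 or.ALU+add.ALU  2-wide
c1: i2&i3 mulh.MUL+or.ALU  2-wide
c2: i4 sll.ALU  RAW r4
c3: i5 ld.MEM  no-port MEM/MEM
c4: i6 st.MEM  no-port MEM/MEM
c5: i7&i8 st.MEM+sll.ALU  2-wide
c6: i9&i10 beq.BR+xor.ALU  2-wide
c7: i11&i12 add.ALU+ld.MEM  2-wide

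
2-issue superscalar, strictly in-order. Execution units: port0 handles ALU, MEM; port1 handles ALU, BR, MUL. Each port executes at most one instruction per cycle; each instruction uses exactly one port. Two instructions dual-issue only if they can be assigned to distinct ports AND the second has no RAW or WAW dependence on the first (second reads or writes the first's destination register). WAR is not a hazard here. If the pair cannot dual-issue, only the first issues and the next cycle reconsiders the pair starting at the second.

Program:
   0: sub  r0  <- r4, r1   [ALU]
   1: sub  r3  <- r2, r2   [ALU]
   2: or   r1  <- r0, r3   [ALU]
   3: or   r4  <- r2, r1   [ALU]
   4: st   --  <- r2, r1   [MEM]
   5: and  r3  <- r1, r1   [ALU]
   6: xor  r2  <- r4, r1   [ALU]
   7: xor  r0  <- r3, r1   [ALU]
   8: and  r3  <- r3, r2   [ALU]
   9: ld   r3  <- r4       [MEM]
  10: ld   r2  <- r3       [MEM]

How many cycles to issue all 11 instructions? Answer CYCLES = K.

[0] i0+i1  sub.ALU;sub.ALU  -- 2-wide
[1] i2  or.ALU  -- RAW r1
[2] i3+i4  or.ALU;st.MEM  -- 2-wide
[3] i5+i6  and.ALU;xor.ALU  -- 2-wide
[4] i7+i8  xor.ALU;and.ALU  -- 2-wide
[5] i9  ld.MEM  -- no-port MEM/MEM
[6] i10  ld.MEM  -- tail

CYCLES = 7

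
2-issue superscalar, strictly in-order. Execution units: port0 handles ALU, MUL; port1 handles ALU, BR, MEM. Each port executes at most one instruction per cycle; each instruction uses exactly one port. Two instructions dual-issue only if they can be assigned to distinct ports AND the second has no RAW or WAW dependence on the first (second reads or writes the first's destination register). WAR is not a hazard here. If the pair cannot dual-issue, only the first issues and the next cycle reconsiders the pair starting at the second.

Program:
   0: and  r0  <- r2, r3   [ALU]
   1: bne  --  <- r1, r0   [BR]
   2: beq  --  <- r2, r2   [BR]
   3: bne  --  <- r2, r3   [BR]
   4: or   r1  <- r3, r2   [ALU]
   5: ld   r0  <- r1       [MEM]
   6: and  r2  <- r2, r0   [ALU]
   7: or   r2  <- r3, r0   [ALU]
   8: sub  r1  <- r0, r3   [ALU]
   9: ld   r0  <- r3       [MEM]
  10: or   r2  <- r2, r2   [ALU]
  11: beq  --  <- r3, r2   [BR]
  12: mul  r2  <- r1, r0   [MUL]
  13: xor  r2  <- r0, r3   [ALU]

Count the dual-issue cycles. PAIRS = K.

PAIRS = 4

t=0 i0:and ; RAW r0
t=1 i1:bne ; no-port BR/BR
t=2 i2:beq ; no-port BR/BR
t=3 i3,i4:bne;or ; dual
t=4 i5:ld ; RAW r0
t=5 i6:and ; WAW r2
t=6 i7,i8:or;sub ; dual
t=7 i9,i10:ld;or ; dual
t=8 i11,i12:beq;mul ; dual
t=9 i13:xor ; tail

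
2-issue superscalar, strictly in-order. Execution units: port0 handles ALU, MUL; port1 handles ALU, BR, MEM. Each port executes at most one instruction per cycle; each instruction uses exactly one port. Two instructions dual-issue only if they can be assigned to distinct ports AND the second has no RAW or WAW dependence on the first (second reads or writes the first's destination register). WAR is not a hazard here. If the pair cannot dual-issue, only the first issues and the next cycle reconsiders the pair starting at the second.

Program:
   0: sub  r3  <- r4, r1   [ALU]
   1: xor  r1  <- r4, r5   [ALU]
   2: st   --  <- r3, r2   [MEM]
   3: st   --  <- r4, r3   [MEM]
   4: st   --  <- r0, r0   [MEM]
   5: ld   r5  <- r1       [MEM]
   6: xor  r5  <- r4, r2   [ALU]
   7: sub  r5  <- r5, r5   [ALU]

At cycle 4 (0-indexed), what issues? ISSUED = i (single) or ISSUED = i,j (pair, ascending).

ISSUED = 5

c0: i0+i1 sub.ALU;xor.ALU  2-wide
c1: i2 st.MEM  no-port MEM/MEM
c2: i3 st.MEM  no-port MEM/MEM
c3: i4 st.MEM  no-port MEM/MEM
c4: i5 ld.MEM  WAW r5
c5: i6 xor.ALU  RAW+WAW r5
c6: i7 sub.ALU  tail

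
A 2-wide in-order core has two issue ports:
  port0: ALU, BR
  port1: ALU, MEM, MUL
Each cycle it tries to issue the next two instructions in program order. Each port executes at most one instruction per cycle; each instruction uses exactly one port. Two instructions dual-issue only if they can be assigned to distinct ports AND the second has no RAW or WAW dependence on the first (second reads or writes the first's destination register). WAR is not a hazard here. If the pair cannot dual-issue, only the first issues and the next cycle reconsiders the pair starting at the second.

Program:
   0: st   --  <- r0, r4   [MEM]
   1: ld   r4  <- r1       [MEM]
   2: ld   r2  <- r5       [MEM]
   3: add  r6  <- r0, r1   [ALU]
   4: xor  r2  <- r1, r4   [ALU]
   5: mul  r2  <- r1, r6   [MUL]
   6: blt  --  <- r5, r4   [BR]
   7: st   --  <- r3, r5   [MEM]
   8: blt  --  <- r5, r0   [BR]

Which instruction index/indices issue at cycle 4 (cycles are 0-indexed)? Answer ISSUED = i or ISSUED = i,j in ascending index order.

ISSUED = 5,6

0. st @i0  | no-port MEM/MEM
1. ld @i1  | no-port MEM/MEM
2. ld+add @i2/i3  | pair
3. xor @i4  | WAW r2
4. mul+blt @i5/i6  | pair
5. st+blt @i7/i8  | pair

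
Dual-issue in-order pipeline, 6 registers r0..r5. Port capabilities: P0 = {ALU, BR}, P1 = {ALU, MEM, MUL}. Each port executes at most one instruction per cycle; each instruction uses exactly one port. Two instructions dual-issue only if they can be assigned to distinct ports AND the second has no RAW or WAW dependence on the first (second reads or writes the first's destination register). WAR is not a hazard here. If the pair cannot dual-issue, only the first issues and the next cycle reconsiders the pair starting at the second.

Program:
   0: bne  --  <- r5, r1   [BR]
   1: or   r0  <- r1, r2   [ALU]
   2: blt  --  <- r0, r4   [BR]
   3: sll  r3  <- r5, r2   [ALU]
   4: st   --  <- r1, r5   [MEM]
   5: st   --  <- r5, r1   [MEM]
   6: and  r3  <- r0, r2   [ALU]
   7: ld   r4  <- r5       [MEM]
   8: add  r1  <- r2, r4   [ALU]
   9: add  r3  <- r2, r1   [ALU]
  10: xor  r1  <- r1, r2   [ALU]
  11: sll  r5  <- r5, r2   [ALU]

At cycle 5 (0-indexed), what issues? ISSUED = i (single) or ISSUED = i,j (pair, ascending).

ISSUED = 8

[0] i0&i1  bne.BR;or.ALU  -- 2-wide
[1] i2&i3  blt.BR;sll.ALU  -- 2-wide
[2] i4  st.MEM  -- no-port MEM/MEM
[3] i5&i6  st.MEM;and.ALU  -- 2-wide
[4] i7  ld.MEM  -- RAW r4
[5] i8  add.ALU  -- RAW r1
[6] i9&i10  add.ALU;xor.ALU  -- 2-wide
[7] i11  sll.ALU  -- tail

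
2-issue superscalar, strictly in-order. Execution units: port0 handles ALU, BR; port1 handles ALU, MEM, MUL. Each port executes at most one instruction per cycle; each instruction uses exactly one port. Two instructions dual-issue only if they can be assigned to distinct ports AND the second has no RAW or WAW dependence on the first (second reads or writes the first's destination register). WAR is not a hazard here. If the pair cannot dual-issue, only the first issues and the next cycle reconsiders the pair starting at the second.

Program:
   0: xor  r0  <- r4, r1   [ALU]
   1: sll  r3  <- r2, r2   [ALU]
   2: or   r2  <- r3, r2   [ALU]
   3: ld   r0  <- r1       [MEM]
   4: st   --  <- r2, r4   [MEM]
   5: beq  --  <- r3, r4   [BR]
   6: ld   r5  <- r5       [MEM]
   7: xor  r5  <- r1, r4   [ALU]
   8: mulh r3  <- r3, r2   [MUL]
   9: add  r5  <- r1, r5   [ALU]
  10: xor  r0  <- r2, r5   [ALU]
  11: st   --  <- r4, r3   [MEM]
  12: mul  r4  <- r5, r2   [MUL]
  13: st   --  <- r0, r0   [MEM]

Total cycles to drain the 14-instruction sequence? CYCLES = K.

[0] i0&i1  xor.ALU/sll.ALU  -- pair
[1] i2&i3  or.ALU/ld.MEM  -- pair
[2] i4&i5  st.MEM/beq.BR  -- pair
[3] i6  ld.MEM  -- WAW r5
[4] i7&i8  xor.ALU/mulh.MUL  -- pair
[5] i9  add.ALU  -- RAW r5
[6] i10&i11  xor.ALU/st.MEM  -- pair
[7] i12  mul.MUL  -- no-port MUL/MEM
[8] i13  st.MEM  -- tail

CYCLES = 9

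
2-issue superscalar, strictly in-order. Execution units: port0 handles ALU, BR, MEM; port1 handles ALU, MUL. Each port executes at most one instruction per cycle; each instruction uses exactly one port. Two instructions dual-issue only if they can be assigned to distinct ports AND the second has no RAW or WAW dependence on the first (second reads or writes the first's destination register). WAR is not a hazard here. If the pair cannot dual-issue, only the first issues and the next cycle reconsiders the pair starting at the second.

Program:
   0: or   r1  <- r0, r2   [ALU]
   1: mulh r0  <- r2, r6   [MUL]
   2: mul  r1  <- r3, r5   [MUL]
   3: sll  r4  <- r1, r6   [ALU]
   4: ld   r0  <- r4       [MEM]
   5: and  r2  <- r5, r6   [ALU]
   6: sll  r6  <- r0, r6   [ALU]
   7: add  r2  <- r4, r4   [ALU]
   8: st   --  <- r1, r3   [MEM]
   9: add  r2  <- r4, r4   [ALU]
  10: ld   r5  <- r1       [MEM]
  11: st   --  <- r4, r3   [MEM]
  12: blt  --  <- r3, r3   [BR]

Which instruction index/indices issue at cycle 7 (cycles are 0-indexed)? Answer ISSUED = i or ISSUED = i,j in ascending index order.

ISSUED = 11

0. or mulh @i0+i1  | pair
1. mul @i2  | RAW r1
2. sll @i3  | RAW r4
3. ld and @i4+i5  | pair
4. sll add @i6+i7  | pair
5. st add @i8+i9  | pair
6. ld @i10  | no-port MEM/MEM
7. st @i11  | no-port MEM/BR
8. blt @i12  | tail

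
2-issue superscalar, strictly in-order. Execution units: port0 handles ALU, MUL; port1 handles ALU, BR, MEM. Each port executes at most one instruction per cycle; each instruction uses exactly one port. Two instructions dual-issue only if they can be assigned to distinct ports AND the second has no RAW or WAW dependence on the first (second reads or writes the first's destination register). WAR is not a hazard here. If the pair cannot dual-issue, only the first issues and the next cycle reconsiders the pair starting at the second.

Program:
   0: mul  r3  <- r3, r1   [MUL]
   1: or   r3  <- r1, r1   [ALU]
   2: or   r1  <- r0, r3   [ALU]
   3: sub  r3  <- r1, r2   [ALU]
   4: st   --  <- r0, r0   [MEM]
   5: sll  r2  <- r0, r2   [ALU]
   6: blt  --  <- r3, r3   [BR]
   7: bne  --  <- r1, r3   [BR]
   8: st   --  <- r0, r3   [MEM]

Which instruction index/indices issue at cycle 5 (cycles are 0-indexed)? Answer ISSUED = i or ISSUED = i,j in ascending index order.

[0] i0  mul  -- WAW r3
[1] i1  or  -- RAW r3
[2] i2  or  -- RAW r1
[3] i3,i4  sub+st  -- 2-wide
[4] i5,i6  sll+blt  -- 2-wide
[5] i7  bne  -- no-port BR/MEM
[6] i8  st  -- tail

ISSUED = 7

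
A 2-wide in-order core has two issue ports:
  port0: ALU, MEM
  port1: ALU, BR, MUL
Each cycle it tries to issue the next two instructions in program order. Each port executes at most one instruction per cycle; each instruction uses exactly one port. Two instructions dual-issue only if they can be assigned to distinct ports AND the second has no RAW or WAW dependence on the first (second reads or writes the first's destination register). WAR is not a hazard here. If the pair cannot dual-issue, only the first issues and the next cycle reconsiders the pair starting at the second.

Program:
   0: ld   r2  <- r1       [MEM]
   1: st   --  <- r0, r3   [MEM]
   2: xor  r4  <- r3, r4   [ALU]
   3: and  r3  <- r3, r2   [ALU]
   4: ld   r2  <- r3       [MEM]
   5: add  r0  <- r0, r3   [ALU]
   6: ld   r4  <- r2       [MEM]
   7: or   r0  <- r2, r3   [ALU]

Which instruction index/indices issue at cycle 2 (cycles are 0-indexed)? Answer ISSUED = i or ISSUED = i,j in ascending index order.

ISSUED = 3

#0 head=0: ld i0 no-port MEM/MEM
#1 head=1: st;xor i1,i2 dual
#2 head=3: and i3 RAW r3
#3 head=4: ld;add i4,i5 dual
#4 head=6: ld;or i6,i7 dual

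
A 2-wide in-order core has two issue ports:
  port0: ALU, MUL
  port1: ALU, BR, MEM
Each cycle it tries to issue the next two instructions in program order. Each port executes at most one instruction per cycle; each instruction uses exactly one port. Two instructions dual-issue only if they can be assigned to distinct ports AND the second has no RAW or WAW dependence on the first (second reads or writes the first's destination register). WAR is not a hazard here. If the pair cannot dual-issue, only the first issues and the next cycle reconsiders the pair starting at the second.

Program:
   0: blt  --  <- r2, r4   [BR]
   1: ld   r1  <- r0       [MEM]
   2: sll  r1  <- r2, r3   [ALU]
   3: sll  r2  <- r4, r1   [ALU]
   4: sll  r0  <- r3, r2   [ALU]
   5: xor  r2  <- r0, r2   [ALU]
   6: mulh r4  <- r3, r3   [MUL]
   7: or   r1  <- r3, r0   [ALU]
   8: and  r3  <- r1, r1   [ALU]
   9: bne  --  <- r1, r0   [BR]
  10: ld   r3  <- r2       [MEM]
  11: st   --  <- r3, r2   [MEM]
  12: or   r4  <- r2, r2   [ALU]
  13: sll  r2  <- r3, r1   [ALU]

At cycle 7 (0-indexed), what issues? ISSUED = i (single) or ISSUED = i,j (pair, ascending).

ISSUED = 8,9

c0: i0 blt  no-port BR/MEM
c1: i1 ld  WAW r1
c2: i2 sll  RAW r1
c3: i3 sll  RAW r2
c4: i4 sll  RAW r0
c5: i5+i6 xor/mulh  2-wide
c6: i7 or  RAW r1
c7: i8+i9 and/bne  2-wide
c8: i10 ld  no-port MEM/MEM
c9: i11+i12 st/or  2-wide
c10: i13 sll  tail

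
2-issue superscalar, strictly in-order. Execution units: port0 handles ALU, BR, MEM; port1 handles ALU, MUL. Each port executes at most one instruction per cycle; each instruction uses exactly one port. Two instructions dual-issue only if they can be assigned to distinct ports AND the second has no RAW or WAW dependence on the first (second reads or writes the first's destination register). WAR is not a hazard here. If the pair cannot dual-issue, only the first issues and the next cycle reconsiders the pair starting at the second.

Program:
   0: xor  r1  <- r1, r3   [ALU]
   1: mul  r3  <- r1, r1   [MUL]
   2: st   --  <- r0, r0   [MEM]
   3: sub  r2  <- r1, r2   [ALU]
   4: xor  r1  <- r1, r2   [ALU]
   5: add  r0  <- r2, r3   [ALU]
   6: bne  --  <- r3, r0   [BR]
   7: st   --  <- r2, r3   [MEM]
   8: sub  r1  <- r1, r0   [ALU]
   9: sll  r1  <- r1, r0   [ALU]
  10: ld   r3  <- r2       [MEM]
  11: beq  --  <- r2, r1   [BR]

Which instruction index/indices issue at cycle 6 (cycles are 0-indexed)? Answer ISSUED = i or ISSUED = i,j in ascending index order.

c0: i0 xor  RAW r1
c1: i1&i2 mul+st  pair
c2: i3 sub  RAW r2
c3: i4&i5 xor+add  pair
c4: i6 bne  no-port BR/MEM
c5: i7&i8 st+sub  pair
c6: i9&i10 sll+ld  pair
c7: i11 beq  tail

ISSUED = 9,10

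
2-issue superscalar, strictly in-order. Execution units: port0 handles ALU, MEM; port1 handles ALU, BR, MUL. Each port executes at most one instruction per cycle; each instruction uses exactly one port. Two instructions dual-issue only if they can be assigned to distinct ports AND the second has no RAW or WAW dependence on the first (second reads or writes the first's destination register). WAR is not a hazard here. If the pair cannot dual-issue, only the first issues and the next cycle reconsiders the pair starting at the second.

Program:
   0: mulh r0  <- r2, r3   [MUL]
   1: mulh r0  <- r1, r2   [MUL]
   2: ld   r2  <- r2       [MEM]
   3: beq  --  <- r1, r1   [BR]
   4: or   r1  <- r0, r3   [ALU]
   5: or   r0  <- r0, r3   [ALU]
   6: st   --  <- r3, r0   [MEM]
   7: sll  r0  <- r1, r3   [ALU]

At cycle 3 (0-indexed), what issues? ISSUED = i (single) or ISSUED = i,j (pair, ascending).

  cy0 -> i0 (mulh) no-port MUL/MUL
  cy1 -> i1,i2 (mulh;ld) pair
  cy2 -> i3,i4 (beq;or) pair
  cy3 -> i5 (or) RAW r0
  cy4 -> i6,i7 (st;sll) pair

ISSUED = 5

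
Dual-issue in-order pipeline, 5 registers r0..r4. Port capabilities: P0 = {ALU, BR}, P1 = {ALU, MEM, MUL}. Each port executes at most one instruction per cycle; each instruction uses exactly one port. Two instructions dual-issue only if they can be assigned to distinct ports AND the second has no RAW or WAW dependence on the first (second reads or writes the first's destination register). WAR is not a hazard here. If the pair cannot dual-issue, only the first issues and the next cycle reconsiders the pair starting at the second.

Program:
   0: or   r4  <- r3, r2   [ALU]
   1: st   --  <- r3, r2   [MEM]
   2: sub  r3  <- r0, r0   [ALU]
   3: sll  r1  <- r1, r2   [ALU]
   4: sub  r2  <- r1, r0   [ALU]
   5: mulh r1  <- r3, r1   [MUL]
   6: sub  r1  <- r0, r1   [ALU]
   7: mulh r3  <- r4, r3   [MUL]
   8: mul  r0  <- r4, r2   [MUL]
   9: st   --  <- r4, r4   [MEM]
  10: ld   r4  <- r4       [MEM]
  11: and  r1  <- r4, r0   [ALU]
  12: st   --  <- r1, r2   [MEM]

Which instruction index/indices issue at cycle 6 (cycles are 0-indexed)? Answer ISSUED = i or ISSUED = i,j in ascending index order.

ISSUED = 10

t=0 i0+i1:or.ALU;st.MEM ; 2-wide
t=1 i2+i3:sub.ALU;sll.ALU ; 2-wide
t=2 i4+i5:sub.ALU;mulh.MUL ; 2-wide
t=3 i6+i7:sub.ALU;mulh.MUL ; 2-wide
t=4 i8:mul.MUL ; no-port MUL/MEM
t=5 i9:st.MEM ; no-port MEM/MEM
t=6 i10:ld.MEM ; RAW r4
t=7 i11:and.ALU ; RAW r1
t=8 i12:st.MEM ; tail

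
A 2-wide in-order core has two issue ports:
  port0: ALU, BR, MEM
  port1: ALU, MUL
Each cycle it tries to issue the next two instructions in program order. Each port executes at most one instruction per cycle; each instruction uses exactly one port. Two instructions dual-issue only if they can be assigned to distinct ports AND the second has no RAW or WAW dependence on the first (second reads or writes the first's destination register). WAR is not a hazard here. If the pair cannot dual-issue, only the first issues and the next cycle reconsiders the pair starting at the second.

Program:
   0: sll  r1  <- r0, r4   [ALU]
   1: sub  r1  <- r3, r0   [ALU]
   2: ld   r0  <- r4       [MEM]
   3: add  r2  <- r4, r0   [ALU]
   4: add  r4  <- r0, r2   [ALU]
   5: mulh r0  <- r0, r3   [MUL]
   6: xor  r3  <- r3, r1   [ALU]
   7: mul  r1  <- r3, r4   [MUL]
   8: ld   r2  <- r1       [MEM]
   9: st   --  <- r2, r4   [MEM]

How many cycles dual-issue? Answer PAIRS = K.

t=0 i0:sll ; WAW r1
t=1 i1&i2:sub/ld ; dual
t=2 i3:add ; RAW r2
t=3 i4&i5:add/mulh ; dual
t=4 i6:xor ; RAW r3
t=5 i7:mul ; RAW r1
t=6 i8:ld ; no-port MEM/MEM
t=7 i9:st ; tail

PAIRS = 2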